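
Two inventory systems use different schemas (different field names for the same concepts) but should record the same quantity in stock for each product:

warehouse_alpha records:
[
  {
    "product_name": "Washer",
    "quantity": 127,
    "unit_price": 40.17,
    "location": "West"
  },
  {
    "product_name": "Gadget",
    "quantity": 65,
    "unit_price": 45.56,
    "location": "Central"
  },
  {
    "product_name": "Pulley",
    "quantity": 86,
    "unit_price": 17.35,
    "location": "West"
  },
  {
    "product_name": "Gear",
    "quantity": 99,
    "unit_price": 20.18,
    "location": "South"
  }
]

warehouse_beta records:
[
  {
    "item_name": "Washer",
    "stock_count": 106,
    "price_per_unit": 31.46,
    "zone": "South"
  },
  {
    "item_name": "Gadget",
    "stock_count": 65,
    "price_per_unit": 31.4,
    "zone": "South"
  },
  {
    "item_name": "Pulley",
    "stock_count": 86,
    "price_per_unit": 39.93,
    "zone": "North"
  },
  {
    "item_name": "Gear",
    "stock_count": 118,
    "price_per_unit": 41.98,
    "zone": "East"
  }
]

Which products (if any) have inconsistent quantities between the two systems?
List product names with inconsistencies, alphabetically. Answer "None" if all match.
Gear, Washer

Schema mappings:
- "product_name" (warehouse_alpha) = "item_name" (warehouse_beta) = product name
- "quantity" (warehouse_alpha) = "stock_count" (warehouse_beta) = quantity

Comparison:
  Washer: 127 vs 106 - MISMATCH
  Gadget: 65 vs 65 - MATCH
  Pulley: 86 vs 86 - MATCH
  Gear: 99 vs 118 - MISMATCH

Products with inconsistencies: Gear, Washer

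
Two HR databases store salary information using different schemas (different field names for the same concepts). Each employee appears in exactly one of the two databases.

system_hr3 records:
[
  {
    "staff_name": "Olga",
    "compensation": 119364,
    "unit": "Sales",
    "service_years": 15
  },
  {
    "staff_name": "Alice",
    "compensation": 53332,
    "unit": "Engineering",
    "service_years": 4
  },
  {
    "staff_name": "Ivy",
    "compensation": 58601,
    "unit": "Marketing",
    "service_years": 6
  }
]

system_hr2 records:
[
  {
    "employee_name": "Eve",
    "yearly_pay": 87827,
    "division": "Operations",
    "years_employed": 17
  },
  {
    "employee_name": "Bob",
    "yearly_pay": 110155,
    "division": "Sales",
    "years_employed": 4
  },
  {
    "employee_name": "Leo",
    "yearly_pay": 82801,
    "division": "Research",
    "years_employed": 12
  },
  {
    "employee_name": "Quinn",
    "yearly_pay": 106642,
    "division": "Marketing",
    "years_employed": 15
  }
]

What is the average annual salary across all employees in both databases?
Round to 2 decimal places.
88388.86

Schema mapping: "compensation" (system_hr3) = "yearly_pay" (system_hr2) = annual salary

All salaries: [119364, 53332, 58601, 87827, 110155, 82801, 106642]
Sum: 618722
Count: 7
Average: 618722 / 7 = 88388.86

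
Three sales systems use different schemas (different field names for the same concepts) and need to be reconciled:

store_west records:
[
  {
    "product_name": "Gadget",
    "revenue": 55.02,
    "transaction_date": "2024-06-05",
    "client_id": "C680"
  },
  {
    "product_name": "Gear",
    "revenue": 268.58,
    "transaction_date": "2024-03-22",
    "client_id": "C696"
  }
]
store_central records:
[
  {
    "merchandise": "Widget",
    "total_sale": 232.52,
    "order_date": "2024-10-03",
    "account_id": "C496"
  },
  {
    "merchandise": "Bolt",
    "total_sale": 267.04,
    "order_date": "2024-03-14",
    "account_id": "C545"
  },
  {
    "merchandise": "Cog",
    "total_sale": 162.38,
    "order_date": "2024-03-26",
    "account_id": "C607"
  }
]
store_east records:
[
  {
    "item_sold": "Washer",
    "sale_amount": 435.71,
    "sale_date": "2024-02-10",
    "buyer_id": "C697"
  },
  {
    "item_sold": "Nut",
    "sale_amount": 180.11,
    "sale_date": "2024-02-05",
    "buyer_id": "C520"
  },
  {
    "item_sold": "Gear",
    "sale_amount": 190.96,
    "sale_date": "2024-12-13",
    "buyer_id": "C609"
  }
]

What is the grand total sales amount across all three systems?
1792.32

Schema reconciliation - all amount fields map to sale amount:

store_west (revenue): 323.6
store_central (total_sale): 661.94
store_east (sale_amount): 806.78

Grand total: 1792.32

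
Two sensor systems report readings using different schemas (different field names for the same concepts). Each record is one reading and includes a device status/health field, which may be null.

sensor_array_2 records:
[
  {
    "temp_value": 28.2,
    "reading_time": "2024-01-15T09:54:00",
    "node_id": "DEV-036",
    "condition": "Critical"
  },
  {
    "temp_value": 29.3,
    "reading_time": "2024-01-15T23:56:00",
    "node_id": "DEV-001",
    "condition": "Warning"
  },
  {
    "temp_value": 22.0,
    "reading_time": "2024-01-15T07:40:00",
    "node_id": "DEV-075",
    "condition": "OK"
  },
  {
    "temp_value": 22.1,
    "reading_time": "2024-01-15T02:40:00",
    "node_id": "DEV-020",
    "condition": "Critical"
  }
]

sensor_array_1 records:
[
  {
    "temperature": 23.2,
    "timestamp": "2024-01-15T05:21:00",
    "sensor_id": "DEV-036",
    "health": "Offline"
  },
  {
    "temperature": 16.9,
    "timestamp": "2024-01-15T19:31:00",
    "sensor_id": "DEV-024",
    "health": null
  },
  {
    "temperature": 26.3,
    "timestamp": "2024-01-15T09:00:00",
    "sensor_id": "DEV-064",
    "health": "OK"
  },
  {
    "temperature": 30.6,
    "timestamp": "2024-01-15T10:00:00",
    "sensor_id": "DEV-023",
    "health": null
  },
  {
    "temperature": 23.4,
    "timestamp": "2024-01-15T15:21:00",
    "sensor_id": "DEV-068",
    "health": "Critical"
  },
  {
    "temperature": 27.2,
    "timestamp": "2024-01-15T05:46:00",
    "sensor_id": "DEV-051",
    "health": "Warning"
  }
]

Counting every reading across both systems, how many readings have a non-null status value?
8

Schema mapping: "condition" (sensor_array_2) = "health" (sensor_array_1) = status

Non-null in sensor_array_2: 4
Non-null in sensor_array_1: 4

Total non-null: 4 + 4 = 8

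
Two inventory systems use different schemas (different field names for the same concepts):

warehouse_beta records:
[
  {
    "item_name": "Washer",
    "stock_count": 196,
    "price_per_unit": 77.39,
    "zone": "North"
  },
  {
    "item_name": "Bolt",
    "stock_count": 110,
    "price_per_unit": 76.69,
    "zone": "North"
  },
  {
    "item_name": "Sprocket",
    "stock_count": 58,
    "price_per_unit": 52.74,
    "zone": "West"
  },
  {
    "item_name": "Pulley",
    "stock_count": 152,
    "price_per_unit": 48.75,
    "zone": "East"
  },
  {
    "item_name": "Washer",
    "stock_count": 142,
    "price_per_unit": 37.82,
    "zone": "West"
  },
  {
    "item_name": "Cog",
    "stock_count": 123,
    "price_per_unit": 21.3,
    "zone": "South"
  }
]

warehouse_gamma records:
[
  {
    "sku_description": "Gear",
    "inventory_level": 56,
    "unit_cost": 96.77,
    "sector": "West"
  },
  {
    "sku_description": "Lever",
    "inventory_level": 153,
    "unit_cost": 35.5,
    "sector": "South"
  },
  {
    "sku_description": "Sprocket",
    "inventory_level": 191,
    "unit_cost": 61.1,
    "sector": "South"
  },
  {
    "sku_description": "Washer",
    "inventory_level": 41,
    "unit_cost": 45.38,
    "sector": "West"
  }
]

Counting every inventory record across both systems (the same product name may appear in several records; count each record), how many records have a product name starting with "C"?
1

Schema mapping: "item_name" (warehouse_beta) = "sku_description" (warehouse_gamma) = product name

Records with product name starting with "C" in warehouse_beta: 1
Records with product name starting with "C" in warehouse_gamma: 0

Total: 1 + 0 = 1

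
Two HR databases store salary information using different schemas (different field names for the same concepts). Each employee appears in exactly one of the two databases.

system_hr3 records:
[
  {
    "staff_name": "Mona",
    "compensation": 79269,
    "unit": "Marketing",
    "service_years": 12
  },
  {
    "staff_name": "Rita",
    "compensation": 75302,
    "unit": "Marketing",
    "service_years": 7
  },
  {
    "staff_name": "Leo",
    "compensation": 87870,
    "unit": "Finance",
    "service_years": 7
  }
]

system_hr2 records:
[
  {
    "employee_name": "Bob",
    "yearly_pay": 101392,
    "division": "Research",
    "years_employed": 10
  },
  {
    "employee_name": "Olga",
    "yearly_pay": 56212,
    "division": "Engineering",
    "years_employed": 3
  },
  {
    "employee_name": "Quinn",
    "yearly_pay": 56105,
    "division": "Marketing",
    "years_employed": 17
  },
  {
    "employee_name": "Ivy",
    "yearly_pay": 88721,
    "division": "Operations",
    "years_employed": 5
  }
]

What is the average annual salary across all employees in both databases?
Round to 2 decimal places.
77838.71

Schema mapping: "compensation" (system_hr3) = "yearly_pay" (system_hr2) = annual salary

All salaries: [79269, 75302, 87870, 101392, 56212, 56105, 88721]
Sum: 544871
Count: 7
Average: 544871 / 7 = 77838.71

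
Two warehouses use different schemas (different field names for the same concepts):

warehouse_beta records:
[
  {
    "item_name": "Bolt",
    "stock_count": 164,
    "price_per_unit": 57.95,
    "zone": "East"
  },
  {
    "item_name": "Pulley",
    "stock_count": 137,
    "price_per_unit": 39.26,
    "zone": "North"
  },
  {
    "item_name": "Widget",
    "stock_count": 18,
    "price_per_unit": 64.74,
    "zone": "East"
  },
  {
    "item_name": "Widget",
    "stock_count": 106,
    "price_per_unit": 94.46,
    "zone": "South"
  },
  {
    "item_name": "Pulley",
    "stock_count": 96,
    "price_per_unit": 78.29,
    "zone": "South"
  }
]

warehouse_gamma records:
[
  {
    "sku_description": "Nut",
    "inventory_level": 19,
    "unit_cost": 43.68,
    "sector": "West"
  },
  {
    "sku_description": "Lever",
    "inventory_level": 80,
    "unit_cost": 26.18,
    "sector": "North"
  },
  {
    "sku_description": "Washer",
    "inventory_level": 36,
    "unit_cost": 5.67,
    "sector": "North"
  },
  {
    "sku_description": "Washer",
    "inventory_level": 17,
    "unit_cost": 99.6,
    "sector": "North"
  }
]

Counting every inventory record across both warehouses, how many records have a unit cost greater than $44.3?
5

Schema mapping: "price_per_unit" (warehouse_beta) = "unit_cost" (warehouse_gamma) = unit cost

Records > $44.3 in warehouse_beta: 4
Records > $44.3 in warehouse_gamma: 1

Total count: 4 + 1 = 5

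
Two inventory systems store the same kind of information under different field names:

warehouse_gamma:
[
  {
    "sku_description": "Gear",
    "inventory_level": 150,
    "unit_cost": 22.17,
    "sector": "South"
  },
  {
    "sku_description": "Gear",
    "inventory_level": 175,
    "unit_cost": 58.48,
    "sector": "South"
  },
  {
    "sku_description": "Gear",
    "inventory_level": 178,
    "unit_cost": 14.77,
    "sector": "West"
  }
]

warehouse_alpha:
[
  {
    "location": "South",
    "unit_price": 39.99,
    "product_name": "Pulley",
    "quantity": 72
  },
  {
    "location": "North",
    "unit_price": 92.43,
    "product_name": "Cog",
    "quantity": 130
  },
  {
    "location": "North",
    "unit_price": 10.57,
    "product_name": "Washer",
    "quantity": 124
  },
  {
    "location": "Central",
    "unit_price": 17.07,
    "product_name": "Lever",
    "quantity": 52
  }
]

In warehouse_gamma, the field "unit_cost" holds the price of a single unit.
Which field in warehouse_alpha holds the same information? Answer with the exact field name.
unit_price

In warehouse_gamma, "unit_cost" holds the price of a single unit.
The fields in warehouse_alpha are: "location", "unit_price", "product_name", "quantity".
"unit_price" is the match: the name refers to the same concept and its values are decimal currency amounts (e.g. 39.99, 92.43).
The other fields ("location", "product_name", "quantity") hold different kinds of data.

So "unit_cost" in warehouse_gamma corresponds to "unit_price" in warehouse_alpha.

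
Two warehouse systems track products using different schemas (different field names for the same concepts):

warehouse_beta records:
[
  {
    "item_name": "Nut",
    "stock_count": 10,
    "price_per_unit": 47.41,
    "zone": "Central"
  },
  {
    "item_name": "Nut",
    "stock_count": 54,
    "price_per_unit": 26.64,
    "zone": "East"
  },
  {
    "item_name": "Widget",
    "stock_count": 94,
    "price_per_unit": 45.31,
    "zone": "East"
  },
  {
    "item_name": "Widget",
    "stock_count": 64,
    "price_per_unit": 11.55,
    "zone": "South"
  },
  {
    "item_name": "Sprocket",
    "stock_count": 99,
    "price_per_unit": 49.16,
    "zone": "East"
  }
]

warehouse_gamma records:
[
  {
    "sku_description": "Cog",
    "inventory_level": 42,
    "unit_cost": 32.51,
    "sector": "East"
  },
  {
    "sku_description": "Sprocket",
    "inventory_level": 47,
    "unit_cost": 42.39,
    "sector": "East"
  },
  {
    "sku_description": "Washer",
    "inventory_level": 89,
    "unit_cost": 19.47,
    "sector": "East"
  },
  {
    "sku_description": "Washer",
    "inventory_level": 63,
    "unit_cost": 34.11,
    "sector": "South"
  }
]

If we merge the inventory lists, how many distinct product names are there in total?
5

Schema mapping: "item_name" (warehouse_beta) = "sku_description" (warehouse_gamma) = product name

Products in warehouse_beta: ['Nut', 'Sprocket', 'Widget']
Products in warehouse_gamma: ['Cog', 'Sprocket', 'Washer']

Union (unique products): ['Cog', 'Nut', 'Sprocket', 'Washer', 'Widget']
Count: 5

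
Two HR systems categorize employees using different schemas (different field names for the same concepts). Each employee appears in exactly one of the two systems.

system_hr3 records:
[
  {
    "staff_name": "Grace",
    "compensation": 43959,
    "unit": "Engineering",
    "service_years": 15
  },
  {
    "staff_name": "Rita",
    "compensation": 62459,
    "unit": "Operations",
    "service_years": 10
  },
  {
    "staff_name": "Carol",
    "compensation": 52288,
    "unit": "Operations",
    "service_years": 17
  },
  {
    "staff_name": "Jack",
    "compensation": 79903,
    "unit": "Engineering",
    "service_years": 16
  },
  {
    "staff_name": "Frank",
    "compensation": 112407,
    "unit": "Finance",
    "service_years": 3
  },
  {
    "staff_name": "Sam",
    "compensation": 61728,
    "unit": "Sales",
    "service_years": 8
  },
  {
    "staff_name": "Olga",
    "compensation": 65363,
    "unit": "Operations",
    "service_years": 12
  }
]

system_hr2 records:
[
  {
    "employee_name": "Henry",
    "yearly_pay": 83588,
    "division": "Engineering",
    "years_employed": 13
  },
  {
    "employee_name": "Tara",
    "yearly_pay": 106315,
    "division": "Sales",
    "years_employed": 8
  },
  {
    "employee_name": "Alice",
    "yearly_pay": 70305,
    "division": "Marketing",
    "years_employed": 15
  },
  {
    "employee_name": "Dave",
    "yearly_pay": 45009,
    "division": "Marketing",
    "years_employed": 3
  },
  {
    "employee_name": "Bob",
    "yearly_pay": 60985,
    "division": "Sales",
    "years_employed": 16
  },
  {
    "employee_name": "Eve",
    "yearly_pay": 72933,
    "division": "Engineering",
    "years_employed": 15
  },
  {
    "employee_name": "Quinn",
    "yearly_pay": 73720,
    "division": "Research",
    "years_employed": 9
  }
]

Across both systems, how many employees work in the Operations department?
3

Schema mapping: "unit" (system_hr3) = "division" (system_hr2) = department

Operations employees in system_hr3: 3
Operations employees in system_hr2: 0

Total in Operations: 3 + 0 = 3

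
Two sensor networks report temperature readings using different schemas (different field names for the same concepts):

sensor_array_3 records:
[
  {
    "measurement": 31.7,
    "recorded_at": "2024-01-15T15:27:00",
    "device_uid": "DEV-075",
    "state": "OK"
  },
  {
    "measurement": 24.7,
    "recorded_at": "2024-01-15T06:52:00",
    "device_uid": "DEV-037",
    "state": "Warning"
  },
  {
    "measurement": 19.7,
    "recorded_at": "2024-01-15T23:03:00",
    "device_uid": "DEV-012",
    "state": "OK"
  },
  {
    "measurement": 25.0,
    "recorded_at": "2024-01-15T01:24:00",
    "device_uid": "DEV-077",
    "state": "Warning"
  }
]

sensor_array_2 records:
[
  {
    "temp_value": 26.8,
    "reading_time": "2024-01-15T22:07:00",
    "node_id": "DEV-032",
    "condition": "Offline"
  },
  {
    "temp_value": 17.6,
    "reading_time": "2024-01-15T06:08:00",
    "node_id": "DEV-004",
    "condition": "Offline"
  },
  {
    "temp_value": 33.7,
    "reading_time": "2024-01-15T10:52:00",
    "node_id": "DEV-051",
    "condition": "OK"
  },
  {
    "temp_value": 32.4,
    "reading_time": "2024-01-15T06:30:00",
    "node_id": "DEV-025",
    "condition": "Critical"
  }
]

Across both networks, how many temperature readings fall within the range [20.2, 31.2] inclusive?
3

Schema mapping: "measurement" (sensor_array_3) = "temp_value" (sensor_array_2) = temperature

Readings in [20.2, 31.2] from sensor_array_3: 2
Readings in [20.2, 31.2] from sensor_array_2: 1

Total count: 2 + 1 = 3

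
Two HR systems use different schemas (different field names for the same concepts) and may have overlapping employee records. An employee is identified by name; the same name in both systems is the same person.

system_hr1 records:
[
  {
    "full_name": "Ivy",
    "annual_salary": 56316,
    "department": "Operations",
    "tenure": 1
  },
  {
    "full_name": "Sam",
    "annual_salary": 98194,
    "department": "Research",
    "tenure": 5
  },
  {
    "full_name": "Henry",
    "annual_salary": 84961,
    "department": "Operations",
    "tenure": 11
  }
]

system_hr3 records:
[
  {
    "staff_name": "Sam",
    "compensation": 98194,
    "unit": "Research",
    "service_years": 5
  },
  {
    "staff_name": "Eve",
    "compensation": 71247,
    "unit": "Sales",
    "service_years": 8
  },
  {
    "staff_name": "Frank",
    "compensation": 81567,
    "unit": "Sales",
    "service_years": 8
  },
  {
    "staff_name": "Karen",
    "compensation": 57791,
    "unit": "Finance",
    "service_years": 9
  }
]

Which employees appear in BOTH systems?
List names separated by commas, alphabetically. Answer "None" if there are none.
Sam

Schema mapping: "full_name" (system_hr1) = "staff_name" (system_hr3) = employee name

Names in system_hr1: ['Henry', 'Ivy', 'Sam']
Names in system_hr3: ['Eve', 'Frank', 'Karen', 'Sam']

Intersection: ['Sam']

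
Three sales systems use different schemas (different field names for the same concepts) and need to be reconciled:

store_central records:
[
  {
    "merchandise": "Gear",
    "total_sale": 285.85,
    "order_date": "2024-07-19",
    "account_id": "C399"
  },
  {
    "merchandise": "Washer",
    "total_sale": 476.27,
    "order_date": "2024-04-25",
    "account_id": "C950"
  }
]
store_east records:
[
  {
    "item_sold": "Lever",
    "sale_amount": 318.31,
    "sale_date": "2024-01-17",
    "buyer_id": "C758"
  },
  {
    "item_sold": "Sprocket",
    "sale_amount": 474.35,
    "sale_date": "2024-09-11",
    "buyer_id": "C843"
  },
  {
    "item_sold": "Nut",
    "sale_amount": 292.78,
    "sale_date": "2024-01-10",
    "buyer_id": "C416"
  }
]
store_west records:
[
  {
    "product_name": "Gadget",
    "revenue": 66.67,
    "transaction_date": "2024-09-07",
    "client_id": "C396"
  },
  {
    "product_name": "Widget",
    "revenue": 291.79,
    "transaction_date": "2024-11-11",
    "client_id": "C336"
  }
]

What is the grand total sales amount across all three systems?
2206.02

Schema reconciliation - all amount fields map to sale amount:

store_central (total_sale): 762.12
store_east (sale_amount): 1085.44
store_west (revenue): 358.46

Grand total: 2206.02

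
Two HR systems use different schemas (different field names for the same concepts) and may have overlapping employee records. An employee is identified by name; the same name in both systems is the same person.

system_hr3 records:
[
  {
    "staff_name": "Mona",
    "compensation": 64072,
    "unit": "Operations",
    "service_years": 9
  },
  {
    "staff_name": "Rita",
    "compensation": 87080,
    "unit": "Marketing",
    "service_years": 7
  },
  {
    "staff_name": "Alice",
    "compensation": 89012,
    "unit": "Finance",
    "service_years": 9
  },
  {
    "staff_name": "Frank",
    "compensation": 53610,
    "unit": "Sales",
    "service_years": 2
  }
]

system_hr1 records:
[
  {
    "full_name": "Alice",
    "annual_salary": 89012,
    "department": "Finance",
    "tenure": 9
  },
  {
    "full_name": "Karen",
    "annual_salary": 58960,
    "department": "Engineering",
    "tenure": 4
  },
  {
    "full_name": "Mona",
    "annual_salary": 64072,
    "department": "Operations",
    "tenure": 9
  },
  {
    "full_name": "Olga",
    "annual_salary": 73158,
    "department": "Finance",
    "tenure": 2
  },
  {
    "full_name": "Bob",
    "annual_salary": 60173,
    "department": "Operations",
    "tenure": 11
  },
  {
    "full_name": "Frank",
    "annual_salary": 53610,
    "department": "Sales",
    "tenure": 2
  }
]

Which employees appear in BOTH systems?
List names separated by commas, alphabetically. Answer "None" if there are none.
Alice, Frank, Mona

Schema mapping: "staff_name" (system_hr3) = "full_name" (system_hr1) = employee name

Names in system_hr3: ['Alice', 'Frank', 'Mona', 'Rita']
Names in system_hr1: ['Alice', 'Bob', 'Frank', 'Karen', 'Mona', 'Olga']

Intersection: ['Alice', 'Frank', 'Mona']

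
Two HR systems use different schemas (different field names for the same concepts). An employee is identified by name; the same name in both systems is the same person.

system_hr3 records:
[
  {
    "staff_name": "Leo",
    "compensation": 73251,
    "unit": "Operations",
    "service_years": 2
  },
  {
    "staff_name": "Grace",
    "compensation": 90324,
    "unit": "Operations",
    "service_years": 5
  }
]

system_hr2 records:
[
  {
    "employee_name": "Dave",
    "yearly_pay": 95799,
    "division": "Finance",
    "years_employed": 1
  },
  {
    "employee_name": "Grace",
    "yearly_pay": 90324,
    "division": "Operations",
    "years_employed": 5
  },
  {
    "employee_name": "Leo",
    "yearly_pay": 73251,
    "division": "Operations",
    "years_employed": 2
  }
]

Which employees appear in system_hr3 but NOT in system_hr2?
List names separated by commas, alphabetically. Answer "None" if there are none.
None

Schema mapping: "staff_name" (system_hr3) = "employee_name" (system_hr2) = employee name

Names in system_hr3: ['Grace', 'Leo']
Names in system_hr2: ['Dave', 'Grace', 'Leo']

In system_hr3 but not system_hr2: None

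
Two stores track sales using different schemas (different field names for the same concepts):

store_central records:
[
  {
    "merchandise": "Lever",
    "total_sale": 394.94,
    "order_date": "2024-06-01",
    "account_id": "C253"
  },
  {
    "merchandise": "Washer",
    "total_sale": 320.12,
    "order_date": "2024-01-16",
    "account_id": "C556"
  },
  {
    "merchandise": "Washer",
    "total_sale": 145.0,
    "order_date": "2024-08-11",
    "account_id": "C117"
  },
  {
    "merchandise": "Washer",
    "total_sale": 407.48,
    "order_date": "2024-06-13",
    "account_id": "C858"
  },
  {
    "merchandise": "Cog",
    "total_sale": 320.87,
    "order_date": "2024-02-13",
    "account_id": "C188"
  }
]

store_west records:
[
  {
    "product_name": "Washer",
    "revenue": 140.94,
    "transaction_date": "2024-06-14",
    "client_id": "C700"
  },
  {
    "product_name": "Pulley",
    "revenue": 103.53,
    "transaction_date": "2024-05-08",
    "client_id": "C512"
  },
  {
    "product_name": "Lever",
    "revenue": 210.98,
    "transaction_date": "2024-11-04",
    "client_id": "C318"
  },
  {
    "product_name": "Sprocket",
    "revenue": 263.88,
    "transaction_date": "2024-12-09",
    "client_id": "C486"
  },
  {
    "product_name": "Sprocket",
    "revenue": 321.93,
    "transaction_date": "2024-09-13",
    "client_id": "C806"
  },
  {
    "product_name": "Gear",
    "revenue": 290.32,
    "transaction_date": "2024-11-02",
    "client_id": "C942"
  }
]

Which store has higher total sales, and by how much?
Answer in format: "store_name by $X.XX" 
store_central by $256.83

Schema mapping: "total_sale" (store_central) = "revenue" (store_west) = sale amount

Total for store_central: 1588.41
Total for store_west: 1331.58

Difference: |1588.41 - 1331.58| = 256.83
store_central has higher sales by $256.83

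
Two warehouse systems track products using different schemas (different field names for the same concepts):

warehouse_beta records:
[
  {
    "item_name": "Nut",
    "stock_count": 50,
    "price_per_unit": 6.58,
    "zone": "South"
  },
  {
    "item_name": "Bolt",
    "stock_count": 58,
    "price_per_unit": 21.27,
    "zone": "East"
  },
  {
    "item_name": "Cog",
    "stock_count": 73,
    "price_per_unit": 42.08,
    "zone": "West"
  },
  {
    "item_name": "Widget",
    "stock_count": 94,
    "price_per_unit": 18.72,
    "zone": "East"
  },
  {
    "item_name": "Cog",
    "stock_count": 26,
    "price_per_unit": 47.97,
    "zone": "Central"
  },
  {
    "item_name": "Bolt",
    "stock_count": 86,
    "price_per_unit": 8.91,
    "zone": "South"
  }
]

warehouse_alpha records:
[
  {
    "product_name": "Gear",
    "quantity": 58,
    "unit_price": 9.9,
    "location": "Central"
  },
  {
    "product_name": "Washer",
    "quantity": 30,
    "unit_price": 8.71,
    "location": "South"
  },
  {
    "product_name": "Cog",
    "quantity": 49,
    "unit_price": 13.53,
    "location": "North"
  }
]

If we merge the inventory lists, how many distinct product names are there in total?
6

Schema mapping: "item_name" (warehouse_beta) = "product_name" (warehouse_alpha) = product name

Products in warehouse_beta: ['Bolt', 'Cog', 'Nut', 'Widget']
Products in warehouse_alpha: ['Cog', 'Gear', 'Washer']

Union (unique products): ['Bolt', 'Cog', 'Gear', 'Nut', 'Washer', 'Widget']
Count: 6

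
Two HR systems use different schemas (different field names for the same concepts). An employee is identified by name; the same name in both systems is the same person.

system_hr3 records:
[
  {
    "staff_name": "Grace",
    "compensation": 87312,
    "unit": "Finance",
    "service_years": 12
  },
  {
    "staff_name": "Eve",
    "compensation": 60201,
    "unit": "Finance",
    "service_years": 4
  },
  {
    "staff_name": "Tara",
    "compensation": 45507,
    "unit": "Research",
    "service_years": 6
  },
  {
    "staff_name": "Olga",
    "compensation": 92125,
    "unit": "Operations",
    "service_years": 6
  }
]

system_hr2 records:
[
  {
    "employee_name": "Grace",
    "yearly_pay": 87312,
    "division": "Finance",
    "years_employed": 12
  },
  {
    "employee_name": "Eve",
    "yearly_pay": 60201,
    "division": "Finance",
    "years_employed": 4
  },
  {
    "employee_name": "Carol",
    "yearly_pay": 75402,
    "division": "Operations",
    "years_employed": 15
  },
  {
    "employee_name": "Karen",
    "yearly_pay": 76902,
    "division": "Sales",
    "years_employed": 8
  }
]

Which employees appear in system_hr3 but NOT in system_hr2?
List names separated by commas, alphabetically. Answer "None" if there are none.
Olga, Tara

Schema mapping: "staff_name" (system_hr3) = "employee_name" (system_hr2) = employee name

Names in system_hr3: ['Eve', 'Grace', 'Olga', 'Tara']
Names in system_hr2: ['Carol', 'Eve', 'Grace', 'Karen']

In system_hr3 but not system_hr2: ['Olga', 'Tara']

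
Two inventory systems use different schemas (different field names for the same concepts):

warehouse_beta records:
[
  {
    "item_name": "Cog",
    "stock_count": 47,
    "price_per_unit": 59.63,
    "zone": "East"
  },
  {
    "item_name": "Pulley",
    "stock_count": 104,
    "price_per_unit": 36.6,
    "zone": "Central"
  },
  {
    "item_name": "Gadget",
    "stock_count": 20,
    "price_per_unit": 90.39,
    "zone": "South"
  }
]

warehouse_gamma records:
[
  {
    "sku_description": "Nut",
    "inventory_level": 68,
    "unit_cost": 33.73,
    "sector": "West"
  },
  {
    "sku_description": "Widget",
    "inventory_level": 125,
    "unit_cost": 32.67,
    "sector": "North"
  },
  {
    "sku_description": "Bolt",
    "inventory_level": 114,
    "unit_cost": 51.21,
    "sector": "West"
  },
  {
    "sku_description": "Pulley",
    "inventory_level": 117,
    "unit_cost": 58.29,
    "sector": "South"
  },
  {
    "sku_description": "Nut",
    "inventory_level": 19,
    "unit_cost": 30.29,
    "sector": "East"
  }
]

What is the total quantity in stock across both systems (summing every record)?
614

To reconcile these schemas, identify the field holding the quantity in stock in each system:
1. In warehouse_beta it is "stock_count"
2. In warehouse_gamma it is "inventory_level"

From warehouse_beta: 47 + 104 + 20 = 171
From warehouse_gamma: 68 + 125 + 114 + 117 + 19 = 443

Total: 171 + 443 = 614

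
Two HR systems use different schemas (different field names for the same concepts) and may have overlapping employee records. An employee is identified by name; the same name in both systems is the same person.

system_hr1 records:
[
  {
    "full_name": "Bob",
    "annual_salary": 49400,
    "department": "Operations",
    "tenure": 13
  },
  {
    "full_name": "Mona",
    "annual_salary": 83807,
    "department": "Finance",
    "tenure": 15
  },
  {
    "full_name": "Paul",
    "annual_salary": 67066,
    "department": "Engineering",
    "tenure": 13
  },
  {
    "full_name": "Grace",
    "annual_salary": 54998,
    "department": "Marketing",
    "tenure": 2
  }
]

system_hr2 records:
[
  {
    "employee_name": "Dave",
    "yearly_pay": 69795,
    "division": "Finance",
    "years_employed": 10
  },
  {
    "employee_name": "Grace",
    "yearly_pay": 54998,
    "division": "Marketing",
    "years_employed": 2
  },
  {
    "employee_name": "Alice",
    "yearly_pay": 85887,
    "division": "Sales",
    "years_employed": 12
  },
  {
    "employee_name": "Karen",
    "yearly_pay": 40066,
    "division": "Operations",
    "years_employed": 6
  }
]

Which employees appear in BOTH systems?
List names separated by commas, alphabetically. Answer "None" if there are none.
Grace

Schema mapping: "full_name" (system_hr1) = "employee_name" (system_hr2) = employee name

Names in system_hr1: ['Bob', 'Grace', 'Mona', 'Paul']
Names in system_hr2: ['Alice', 'Dave', 'Grace', 'Karen']

Intersection: ['Grace']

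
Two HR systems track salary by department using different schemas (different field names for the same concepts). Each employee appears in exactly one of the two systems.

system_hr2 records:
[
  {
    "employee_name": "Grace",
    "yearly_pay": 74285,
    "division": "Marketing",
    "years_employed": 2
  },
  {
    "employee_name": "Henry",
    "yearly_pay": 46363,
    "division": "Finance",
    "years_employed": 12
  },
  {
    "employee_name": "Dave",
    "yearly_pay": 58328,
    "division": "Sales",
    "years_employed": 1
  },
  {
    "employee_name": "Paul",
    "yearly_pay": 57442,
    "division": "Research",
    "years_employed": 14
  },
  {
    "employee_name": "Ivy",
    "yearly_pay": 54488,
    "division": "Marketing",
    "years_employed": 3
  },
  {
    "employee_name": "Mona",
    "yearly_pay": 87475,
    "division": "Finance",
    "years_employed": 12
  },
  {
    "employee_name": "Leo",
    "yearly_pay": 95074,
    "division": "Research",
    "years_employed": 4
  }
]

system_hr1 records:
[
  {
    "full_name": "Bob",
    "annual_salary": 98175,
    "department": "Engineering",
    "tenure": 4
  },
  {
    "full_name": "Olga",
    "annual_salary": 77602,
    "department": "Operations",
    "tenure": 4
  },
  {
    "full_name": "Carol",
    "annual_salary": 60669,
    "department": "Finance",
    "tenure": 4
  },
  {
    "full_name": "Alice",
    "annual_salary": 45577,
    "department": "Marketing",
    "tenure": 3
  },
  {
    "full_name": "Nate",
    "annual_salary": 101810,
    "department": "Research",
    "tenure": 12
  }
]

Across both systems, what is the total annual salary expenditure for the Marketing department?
174350

Schema mappings:
- "division" (system_hr2) = "department" (system_hr1) = department
- "yearly_pay" (system_hr2) = "annual_salary" (system_hr1) = salary

Marketing salaries from system_hr2: 128773
Marketing salaries from system_hr1: 45577

Total: 128773 + 45577 = 174350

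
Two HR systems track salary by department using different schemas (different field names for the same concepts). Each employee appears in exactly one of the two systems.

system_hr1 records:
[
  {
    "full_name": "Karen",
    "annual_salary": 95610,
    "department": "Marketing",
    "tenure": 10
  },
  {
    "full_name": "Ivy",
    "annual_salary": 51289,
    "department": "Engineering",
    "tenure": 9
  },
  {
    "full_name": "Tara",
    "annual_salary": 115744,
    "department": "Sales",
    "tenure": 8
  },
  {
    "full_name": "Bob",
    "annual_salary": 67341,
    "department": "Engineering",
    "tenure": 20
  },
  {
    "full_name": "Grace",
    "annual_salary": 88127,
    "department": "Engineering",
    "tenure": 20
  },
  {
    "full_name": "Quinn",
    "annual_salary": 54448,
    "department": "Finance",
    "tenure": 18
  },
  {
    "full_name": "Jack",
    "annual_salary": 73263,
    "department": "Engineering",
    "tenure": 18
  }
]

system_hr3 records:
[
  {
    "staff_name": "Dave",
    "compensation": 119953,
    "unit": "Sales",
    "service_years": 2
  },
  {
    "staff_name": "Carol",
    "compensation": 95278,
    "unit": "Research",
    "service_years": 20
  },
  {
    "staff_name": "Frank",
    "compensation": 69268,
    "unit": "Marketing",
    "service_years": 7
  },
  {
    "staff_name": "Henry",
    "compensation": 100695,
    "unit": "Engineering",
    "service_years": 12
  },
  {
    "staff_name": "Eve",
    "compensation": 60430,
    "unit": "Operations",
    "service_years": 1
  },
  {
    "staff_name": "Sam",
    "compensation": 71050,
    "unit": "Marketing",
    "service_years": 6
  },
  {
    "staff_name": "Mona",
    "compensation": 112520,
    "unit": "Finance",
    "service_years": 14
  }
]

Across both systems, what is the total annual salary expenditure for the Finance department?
166968

Schema mappings:
- "department" (system_hr1) = "unit" (system_hr3) = department
- "annual_salary" (system_hr1) = "compensation" (system_hr3) = salary

Finance salaries from system_hr1: 54448
Finance salaries from system_hr3: 112520

Total: 54448 + 112520 = 166968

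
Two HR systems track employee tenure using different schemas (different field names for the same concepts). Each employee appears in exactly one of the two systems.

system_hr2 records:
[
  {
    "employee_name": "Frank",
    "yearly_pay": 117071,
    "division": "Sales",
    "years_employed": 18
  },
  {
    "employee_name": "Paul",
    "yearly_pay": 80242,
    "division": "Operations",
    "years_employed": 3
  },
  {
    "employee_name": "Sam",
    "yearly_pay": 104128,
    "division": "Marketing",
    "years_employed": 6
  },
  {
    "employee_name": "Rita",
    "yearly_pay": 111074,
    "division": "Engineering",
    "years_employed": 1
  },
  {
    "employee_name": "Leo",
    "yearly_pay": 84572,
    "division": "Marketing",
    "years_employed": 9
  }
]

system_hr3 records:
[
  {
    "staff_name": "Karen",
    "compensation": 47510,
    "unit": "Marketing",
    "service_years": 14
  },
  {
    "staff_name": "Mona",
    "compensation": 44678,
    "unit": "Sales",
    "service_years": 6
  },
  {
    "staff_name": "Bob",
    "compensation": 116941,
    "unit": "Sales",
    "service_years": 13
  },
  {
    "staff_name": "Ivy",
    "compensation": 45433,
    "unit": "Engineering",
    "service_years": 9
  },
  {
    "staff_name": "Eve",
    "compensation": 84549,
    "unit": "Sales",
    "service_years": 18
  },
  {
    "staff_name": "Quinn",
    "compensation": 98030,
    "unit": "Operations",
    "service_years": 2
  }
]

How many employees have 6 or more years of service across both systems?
8

Reconcile schemas: "years_employed" (system_hr2) = "service_years" (system_hr3) = years of service

From system_hr2: 3 employees with >= 6 years
From system_hr3: 5 employees with >= 6 years

Total: 3 + 5 = 8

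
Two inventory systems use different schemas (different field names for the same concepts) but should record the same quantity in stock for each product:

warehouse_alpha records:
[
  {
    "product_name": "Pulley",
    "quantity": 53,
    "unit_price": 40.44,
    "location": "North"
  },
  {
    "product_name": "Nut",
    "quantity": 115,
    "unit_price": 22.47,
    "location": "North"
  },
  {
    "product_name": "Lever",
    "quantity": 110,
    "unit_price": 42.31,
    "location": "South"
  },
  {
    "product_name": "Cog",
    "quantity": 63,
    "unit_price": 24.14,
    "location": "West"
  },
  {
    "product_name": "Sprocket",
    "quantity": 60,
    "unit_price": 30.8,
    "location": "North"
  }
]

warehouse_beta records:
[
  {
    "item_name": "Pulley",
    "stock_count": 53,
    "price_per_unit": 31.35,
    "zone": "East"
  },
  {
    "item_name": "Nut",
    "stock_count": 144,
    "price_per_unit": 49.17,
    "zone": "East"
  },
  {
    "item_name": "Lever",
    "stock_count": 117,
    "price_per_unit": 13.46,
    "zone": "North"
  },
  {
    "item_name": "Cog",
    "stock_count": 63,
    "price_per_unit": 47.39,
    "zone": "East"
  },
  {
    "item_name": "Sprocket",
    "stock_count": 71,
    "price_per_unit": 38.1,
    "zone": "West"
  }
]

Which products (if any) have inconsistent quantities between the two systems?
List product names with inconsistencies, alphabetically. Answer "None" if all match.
Lever, Nut, Sprocket

Schema mappings:
- "product_name" (warehouse_alpha) = "item_name" (warehouse_beta) = product name
- "quantity" (warehouse_alpha) = "stock_count" (warehouse_beta) = quantity

Comparison:
  Pulley: 53 vs 53 - MATCH
  Nut: 115 vs 144 - MISMATCH
  Lever: 110 vs 117 - MISMATCH
  Cog: 63 vs 63 - MATCH
  Sprocket: 60 vs 71 - MISMATCH

Products with inconsistencies: Lever, Nut, Sprocket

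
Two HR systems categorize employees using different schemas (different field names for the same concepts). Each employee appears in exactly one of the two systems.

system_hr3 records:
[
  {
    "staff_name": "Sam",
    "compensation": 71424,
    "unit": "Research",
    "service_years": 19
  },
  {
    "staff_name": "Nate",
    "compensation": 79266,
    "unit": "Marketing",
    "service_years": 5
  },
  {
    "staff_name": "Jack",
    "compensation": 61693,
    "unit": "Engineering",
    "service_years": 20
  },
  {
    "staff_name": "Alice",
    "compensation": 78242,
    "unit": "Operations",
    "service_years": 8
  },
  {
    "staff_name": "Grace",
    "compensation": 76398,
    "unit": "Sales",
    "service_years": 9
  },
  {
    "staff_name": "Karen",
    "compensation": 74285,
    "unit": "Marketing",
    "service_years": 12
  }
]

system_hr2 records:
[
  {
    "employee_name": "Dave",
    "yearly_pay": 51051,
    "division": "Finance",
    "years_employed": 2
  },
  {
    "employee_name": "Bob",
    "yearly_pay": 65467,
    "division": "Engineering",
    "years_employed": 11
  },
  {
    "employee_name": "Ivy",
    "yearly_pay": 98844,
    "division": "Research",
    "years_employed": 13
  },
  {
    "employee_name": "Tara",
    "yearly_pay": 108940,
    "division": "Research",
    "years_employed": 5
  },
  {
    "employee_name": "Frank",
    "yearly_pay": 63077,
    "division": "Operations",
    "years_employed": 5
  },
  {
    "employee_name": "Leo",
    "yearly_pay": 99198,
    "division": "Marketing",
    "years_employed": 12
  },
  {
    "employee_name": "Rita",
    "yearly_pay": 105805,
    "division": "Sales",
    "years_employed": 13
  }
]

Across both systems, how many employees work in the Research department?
3

Schema mapping: "unit" (system_hr3) = "division" (system_hr2) = department

Research employees in system_hr3: 1
Research employees in system_hr2: 2

Total in Research: 1 + 2 = 3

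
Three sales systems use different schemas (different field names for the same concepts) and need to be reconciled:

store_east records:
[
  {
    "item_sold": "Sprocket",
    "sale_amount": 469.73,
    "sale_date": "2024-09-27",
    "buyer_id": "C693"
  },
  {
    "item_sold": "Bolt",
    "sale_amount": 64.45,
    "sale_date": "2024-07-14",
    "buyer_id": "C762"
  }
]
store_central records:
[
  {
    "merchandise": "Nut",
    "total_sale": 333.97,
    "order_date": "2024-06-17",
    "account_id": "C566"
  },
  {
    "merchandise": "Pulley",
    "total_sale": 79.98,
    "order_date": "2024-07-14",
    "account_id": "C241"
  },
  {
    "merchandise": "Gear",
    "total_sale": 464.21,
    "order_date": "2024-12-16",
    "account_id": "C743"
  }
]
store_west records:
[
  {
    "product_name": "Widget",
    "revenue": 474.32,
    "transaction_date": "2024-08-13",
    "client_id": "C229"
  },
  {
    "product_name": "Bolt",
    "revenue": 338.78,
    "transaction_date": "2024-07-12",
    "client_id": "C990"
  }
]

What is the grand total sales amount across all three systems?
2225.44

Schema reconciliation - all amount fields map to sale amount:

store_east (sale_amount): 534.18
store_central (total_sale): 878.16
store_west (revenue): 813.1

Grand total: 2225.44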